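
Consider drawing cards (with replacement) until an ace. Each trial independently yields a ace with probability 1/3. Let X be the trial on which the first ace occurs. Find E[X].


For geometric (trials until first success), E[X] = 1/p = 1/(1/3) = 3

3


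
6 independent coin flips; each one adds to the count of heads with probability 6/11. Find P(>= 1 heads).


P(at least one) = 1 - P(none)
P(none) = (1 - 6/11)^6 = (5/11)^6 = 15625/1771561
P(at least one) = 1 - 15625/1771561 = 1755936/1771561

1755936/1771561


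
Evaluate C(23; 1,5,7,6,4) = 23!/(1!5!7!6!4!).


23! = 25852016738884976640000
Denominator: 1!=1 * 5!=120 * 7!=5040 * 6!=720 * 4!=24
Coefficient = 25852016738884976640000 / 10450944000 = 2473653742560

2473653742560


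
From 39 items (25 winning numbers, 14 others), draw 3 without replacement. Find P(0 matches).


P(X=0) = C(25,0)*C(14,3) / C(39,3)
= 1*364 / 9139
= 364/9139 = 28/703

28/703


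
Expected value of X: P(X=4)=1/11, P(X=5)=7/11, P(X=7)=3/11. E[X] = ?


E[X] = sum(x * P(x))
= 4*1/11 + 5*7/11 + 7*3/11
= 60/11

60/11


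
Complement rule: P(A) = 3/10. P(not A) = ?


P(A') = 1 - P(A) = 1 - 3/10 = 7/10

7/10


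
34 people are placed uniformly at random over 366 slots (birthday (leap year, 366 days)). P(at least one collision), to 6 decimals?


P(all different) = prod((366-i)/366 for i=0..33) = 0.205601
P(at least one match) = 1 - 0.205601 = 0.794399

0.794399


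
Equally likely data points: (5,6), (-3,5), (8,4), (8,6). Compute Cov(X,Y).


E[X]=9/2, E[Y]=21/4, E[XY]=95/4
Cov(X,Y) = E[XY] - E[X]E[Y] = 95/4 - 9/2*21/4 = 1/8

1/8


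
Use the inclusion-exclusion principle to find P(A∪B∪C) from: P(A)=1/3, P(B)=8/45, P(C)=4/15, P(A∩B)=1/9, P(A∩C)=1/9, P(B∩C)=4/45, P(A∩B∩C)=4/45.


P(A∪B∪C) = P(A)+P(B)+P(C) - P(AB)-P(AC)-P(BC) + P(ABC)
= 1/3+8/45+4/15 - 1/9-1/9-4/45 + 4/45
= 5/9

5/9


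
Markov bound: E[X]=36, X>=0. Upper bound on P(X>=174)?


Markov: P(X >= a) <= E[X]/a
P(X >= 174) <= 36/174 = 6/29

6/29


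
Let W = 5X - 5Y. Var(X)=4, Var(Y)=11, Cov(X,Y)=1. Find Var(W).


Var(5X - 5Y) = 5^2*Var(X) + (-5)^2*Var(Y) + 2*5*(-5)*Cov(X,Y)
= 25*4 + 25*11 - 50*1
= 100 + 275 - 50 = 325

325


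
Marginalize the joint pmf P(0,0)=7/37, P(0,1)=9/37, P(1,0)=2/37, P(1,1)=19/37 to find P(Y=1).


P(Y=1) = P(0,1)+P(1,1) = 9/37 + 19/37 = 28/37

28/37


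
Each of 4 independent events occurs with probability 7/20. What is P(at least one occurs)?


P(at least one) = 1 - P(none)
P(none) = (1 - 7/20)^4 = (13/20)^4 = 28561/160000
P(at least one) = 1 - 28561/160000 = 131439/160000

131439/160000


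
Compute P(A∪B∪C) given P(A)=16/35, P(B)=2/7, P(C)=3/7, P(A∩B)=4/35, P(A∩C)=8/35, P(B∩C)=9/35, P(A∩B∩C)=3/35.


P(A∪B∪C) = P(A)+P(B)+P(C) - P(AB)-P(AC)-P(BC) + P(ABC)
= 16/35+2/7+3/7 - 4/35-8/35-9/35 + 3/35
= 23/35

23/35


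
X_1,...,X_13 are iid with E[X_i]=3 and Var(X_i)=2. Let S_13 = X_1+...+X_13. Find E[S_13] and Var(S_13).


E[S_n] = n*mu = 13*3 = 39
Var(S_n) = n*sigma^2 = 13*2 = 26

E[S_13]=39, Var(S_13)=26


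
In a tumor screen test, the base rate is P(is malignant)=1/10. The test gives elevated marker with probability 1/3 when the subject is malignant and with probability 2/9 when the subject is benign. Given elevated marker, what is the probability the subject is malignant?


P(A) = P(A|B)P(B) + P(A|B')P(B') = 1/3*1/10 + 2/9*9/10 = 7/30
P(B|A) = P(A|B)P(B)/P(A) = (1/30)/(7/30) = 1/7

1/7


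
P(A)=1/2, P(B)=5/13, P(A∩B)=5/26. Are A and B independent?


P(A)*P(B) = 1/2*5/13 = 5/26
P(A∩B) = 5/26, which equals P(A)P(B), so independent

Yes, A and B are independent


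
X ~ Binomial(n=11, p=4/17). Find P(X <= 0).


P(X<=0) = P(X=0)
= 1792160394037/34271896307633
= 1792160394037/34271896307633

1792160394037/34271896307633


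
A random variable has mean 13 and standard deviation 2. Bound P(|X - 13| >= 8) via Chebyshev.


k = 8/2 = 4
Chebyshev: P(|X-mu| >= k*sigma) <= 1/k^2 = 1/4^2 = 1/16

1/16


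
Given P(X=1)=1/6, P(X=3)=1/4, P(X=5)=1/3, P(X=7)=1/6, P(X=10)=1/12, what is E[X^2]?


E[X^2] = sum(g(x)*P(x))
= 1*1/6 + 9*1/4 + 25*1/3 + 49*1/6 + 100*1/12
= 109/4

109/4


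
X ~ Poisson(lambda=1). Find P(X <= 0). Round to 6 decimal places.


P(X<=0) = e^(-1)*1^0/0!
≈ 0.3678794412
≈ 0.367879

0.367879


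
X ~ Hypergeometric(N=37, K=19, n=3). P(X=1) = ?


P(X=1) = C(19,1)*C(18,2) / C(37,3)
= 19*153 / 7770
= 2907/7770 = 969/2590

969/2590


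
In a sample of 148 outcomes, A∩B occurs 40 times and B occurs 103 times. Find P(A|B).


P(A|B) = P(A∩B)/P(B) = (40/148)/(103/148) = 40/103

40/103


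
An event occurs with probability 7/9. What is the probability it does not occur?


P(A') = 1 - P(A) = 1 - 7/9 = 2/9

2/9


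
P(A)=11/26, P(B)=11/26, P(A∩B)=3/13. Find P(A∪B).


P(A∪B) = P(A) + P(B) - P(A∩B)
= 11/26 + 11/26 - 3/13 = 8/13

8/13


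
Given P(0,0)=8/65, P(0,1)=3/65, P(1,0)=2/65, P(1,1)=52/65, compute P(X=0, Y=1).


Read from table: P(X=0, Y=1) = 3/65

3/65


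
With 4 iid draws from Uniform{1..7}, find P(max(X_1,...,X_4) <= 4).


P(max <= 4) = P(all X_i <= 4) = (P(X_1 <= 4))^4
= (4/7)^4 = 256/2401

256/2401


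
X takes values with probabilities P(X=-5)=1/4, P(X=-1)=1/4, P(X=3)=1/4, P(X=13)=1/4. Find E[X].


E[X] = sum(x * P(x))
= -5*1/4 - 1*1/4 + 3*1/4 + 13*1/4
= 5/2

5/2


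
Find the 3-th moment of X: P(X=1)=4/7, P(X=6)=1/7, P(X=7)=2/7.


E[X^3] = sum(x^3 * P(x))
= 1*4/7 + 216*1/7 + 343*2/7
= 906/7

906/7


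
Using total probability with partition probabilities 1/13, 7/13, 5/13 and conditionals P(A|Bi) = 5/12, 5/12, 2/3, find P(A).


P(A) = P(A|B1)P(B1) + P(A|B2)P(B2) + P(A|B3)P(B3)
= 5/12*1/13 + 5/12*7/13 + 2/3*5/13
= 5/156 + 35/156 + 10/39 = 20/39

20/39


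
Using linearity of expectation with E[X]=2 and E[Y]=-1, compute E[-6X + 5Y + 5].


E[-6X + 5Y + 5] = -6*E[X] + 5*E[Y] + 5
= (-6)*(2) + (5)*(-1) + (5)
= -12 - 5 + 5 = -12

-12


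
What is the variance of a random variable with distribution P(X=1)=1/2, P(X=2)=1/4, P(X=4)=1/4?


E[X] = 2, E[X^2] = 11/2
Var(X) = E[X^2] - (E[X])^2 = 11/2 - (2)^2 = 3/2

3/2


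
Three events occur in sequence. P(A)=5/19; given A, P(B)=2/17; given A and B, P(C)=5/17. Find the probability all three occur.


P(A∩B∩C) = P(A) * P(B|A) * P(C|A∩B)
= 5/19 * 2/17 * 5/17
= 10/323 * 5/17 = 50/5491

50/5491


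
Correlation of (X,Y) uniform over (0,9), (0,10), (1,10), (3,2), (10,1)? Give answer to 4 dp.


Cov(X,Y) = -12.7200, Var(X) = 14.1600, Var(Y) = 16.2400
rho = Cov/(sqrt(VarX)*sqrt(VarY)) = -0.8388

-0.8388


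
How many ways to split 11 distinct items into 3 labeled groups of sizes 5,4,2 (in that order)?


11! = 39916800
Denominator: 5!=120 * 4!=24 * 2!=2
Coefficient = 39916800 / 5760 = 6930

6930


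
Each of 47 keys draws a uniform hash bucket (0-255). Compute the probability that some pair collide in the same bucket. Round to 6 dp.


P(all different) = prod((256-i)/256 for i=0..46) = 0.011060
P(at least one match) = 1 - 0.011060 = 0.988940

0.988940


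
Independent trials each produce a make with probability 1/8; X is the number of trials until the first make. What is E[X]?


For geometric (trials until first success), E[X] = 1/p = 1/(1/8) = 8

8


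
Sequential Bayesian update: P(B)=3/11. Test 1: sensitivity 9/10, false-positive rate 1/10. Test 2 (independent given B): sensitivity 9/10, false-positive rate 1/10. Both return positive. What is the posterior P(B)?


After test 1: P(+) = 9/10*3/11 + 1/10*8/11 = 7/22
P(B|+) = (27/110)/(7/22) = 27/35
After test 2 (use post1 as new prior): P(+) = 9/10*27/35 + 1/10*8/35 = 251/350
P(B|+,+) = (243/350)/(251/350) = 243/251

243/251


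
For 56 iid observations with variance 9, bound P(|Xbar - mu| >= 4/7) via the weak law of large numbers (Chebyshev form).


Var(Xbar) = Var(X)/n = 9/56
Chebyshev: P(|Xbar-mu| >= 4/7) <= Var(Xbar)/(4/7)^2 = (9/56)/(16/49) = 63/128

63/128


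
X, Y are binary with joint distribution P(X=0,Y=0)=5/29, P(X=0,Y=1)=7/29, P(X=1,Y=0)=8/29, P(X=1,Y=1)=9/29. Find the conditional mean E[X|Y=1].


P(Y=1) = 16/29
E[X|Y=1] = (0*7 + 1*9)/16 = 9/16

9/16


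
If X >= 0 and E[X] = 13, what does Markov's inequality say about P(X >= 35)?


Markov: P(X >= a) <= E[X]/a
P(X >= 35) <= 13/35

13/35


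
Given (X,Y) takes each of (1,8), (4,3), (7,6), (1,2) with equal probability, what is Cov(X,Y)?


E[X]=13/4, E[Y]=19/4, E[XY]=16
Cov(X,Y) = E[XY] - E[X]E[Y] = 16 - 13/4*19/4 = 9/16

9/16


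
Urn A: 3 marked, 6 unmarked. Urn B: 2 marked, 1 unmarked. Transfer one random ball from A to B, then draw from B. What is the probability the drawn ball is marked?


P(transfer marked) = 3/9 = 1/3; P(transfer unmarked) = 2/3
If marked transferred: Urn II has 3 marked of 4, so P(marked|marked moved) = 3/4
If unmarked transferred: Urn II has 2 marked of 4, so P(marked|unmarked moved) = 1/2
By total probability: P(marked) = 1/3*3/4 + 2/3*1/2 = 7/12

7/12


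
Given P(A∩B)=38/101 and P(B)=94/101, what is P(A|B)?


P(A|B) = P(A∩B)/P(B) = (38/101)/(94/101) = 38/94 = 19/47

19/47


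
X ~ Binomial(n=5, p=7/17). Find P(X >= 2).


P(X>=2) = P(X=2) + P(X=3) + P(X=4) + P(X=5)
= 490000/1419857 + 343000/1419857 + 120050/1419857 + 16807/1419857
= 969857/1419857

969857/1419857


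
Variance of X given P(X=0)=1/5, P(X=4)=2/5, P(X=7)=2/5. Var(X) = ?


E[X] = 22/5, E[X^2] = 26
Var(X) = E[X^2] - (E[X])^2 = 26 - (22/5)^2 = 166/25

166/25


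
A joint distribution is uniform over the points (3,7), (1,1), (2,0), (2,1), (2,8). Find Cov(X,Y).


E[X]=2, E[Y]=17/5, E[XY]=8
Cov(X,Y) = E[XY] - E[X]E[Y] = 8 - 2*17/5 = 6/5

6/5


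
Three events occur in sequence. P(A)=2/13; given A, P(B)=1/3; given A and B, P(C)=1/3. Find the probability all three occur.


P(A∩B∩C) = P(A) * P(B|A) * P(C|A∩B)
= 2/13 * 1/3 * 1/3
= 2/39 * 1/3 = 2/117

2/117


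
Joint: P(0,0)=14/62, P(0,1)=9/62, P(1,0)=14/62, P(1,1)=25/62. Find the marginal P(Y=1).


P(Y=1) = P(0,1)+P(1,1) = 9/62 + 25/62 = 34/62 = 17/31

17/31


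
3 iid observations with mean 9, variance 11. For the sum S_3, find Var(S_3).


By independence, Var(S_n) = n*Var(X_1) = 3*11 = 33

33


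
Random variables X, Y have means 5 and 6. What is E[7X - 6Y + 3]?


E[7X - 6Y + 3] = 7*E[X] - 6*E[Y] + 3
= (7)*(5) + (-6)*(6) + (3)
= 35 - 36 + 3 = 2

2


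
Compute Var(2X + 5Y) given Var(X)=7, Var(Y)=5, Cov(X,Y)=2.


Var(2X + 5Y) = 2^2*Var(X) + 5^2*Var(Y) + 2*2*5*Cov(X,Y)
= 4*7 + 25*5 + 20*2
= 28 + 125 + 40 = 193

193


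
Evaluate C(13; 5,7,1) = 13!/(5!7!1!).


13! = 6227020800
Denominator: 5!=120 * 7!=5040 * 1!=1
Coefficient = 6227020800 / 604800 = 10296

10296


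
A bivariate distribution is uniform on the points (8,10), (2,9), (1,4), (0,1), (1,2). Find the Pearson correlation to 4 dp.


Cov(X,Y) = 8.3200, Var(X) = 8.2400, Var(Y) = 13.3600
rho = Cov/(sqrt(VarX)*sqrt(VarY)) = 0.7930

0.7930


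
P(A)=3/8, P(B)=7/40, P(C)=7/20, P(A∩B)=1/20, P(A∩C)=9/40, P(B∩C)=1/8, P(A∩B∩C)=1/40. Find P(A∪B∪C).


P(A∪B∪C) = P(A)+P(B)+P(C) - P(AB)-P(AC)-P(BC) + P(ABC)
= 3/8+7/40+7/20 - 1/20-9/40-1/8 + 1/40
= 21/40

21/40


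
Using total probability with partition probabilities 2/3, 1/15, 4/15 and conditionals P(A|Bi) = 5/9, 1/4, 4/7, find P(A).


P(A) = P(A|B1)P(B1) + P(A|B2)P(B2) + P(A|B3)P(B3)
= 5/9*2/3 + 1/4*1/15 + 4/7*4/15
= 10/27 + 1/60 + 16/105 = 2039/3780

2039/3780


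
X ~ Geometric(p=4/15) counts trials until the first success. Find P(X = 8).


P(X=8) = (1-p)^7 * p = (11/15)^7 * 4/15
= 19487171/170859375 * 4/15 = 77948684/2562890625

77948684/2562890625


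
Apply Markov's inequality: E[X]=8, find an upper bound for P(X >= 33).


Markov: P(X >= a) <= E[X]/a
P(X >= 33) <= 8/33

8/33


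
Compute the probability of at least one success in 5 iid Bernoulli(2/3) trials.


P(at least one) = 1 - P(none)
P(none) = (1 - 2/3)^5 = (1/3)^5 = 1/243
P(at least one) = 1 - 1/243 = 242/243

242/243


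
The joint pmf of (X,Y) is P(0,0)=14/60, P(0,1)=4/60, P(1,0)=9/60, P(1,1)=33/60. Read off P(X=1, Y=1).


Read from table: P(X=1, Y=1) = 33/60 = 11/20

11/20


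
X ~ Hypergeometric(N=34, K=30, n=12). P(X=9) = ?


P(X=9) = C(30,9)*C(4,3) / C(34,12)
= 14307150*4 / 548354040
= 57228600/548354040 = 55/527

55/527


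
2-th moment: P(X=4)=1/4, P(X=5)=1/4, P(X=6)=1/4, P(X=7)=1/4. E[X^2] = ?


E[X^2] = sum(x^2 * P(x))
= 16*1/4 + 25*1/4 + 36*1/4 + 49*1/4
= 63/2

63/2


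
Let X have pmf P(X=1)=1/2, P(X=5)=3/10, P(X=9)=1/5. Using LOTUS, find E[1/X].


E[1/X] = sum(g(x)*P(x))
= 1*1/2 + 1/5*3/10 + 1/9*1/5
= 131/225

131/225


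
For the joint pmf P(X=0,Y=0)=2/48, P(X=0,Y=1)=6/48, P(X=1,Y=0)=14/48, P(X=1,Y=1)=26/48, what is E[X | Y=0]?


P(Y=0) = 16/48
E[X|Y=0] = (0*2 + 1*14)/16 = 14/16 = 7/8

7/8


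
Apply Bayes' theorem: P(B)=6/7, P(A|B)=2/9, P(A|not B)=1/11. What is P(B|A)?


P(A) = P(A|B)P(B) + P(A|B')P(B') = 2/9*6/7 + 1/11*1/7 = 47/231
P(B|A) = P(A|B)P(B)/P(A) = (4/21)/(47/231) = 44/47

44/47


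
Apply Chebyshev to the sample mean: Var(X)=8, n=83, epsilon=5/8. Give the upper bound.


Var(Xbar) = Var(X)/n = 8/83
Chebyshev: P(|Xbar-mu| >= 5/8) <= Var(Xbar)/(5/8)^2 = (8/83)/(25/64) = 512/2075

512/2075


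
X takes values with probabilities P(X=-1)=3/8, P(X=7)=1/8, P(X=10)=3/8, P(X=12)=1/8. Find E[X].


E[X] = sum(x * P(x))
= -1*3/8 + 7*1/8 + 10*3/8 + 12*1/8
= 23/4

23/4


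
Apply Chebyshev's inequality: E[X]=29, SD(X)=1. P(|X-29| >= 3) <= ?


k = 3/1 = 3
Chebyshev: P(|X-mu| >= k*sigma) <= 1/k^2 = 1/3^2 = 1/9

1/9


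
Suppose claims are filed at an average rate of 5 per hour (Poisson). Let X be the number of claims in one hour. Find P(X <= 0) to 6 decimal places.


P(X<=0) = e^(-5)*5^0/0!
≈ 0.0067379470
≈ 0.006738

0.006738


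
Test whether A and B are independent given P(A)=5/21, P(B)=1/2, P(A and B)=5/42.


P(A)*P(B) = 5/21*1/2 = 5/42
P(A∩B) = 5/42, which equals P(A)P(B), so independent

Yes, A and B are independent


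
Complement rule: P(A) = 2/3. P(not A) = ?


P(A') = 1 - P(A) = 1 - 2/3 = 1/3

1/3


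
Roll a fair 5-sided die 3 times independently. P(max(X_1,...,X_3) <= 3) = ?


P(max <= 3) = P(all X_i <= 3) = (P(X_1 <= 3))^3
= (3/5)^3 = 27/125

27/125


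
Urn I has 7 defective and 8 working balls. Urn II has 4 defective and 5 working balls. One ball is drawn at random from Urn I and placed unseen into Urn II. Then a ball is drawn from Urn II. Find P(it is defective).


P(transfer defective) = 7/15; P(transfer working) = 8/15
If defective transferred: Urn II has 5 defective of 10, so P(defective|defective moved) = 1/2
If working transferred: Urn II has 4 defective of 10, so P(defective|working moved) = 2/5
By total probability: P(defective) = 7/15*1/2 + 8/15*2/5 = 67/150

67/150


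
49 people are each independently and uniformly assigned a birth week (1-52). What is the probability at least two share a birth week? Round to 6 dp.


P(all different) = prod((52-i)/52 for i=0..48) = 0.000000
P(at least one match) = 1 - 0.000000 = 1.000000

1.000000


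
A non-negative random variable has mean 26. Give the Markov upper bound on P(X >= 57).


Markov: P(X >= a) <= E[X]/a
P(X >= 57) <= 26/57

26/57


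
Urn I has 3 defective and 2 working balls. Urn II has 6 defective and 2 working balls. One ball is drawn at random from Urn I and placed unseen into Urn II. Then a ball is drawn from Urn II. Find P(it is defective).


P(transfer defective) = 3/5; P(transfer working) = 2/5
If defective transferred: Urn II has 7 defective of 9, so P(defective|defective moved) = 7/9
If working transferred: Urn II has 6 defective of 9, so P(defective|working moved) = 2/3
By total probability: P(defective) = 3/5*7/9 + 2/5*2/3 = 11/15

11/15


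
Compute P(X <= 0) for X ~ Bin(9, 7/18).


P(X<=0) = P(X=0)
= 2357947691/198359290368
= 2357947691/198359290368

2357947691/198359290368


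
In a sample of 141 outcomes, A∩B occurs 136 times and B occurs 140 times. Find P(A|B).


P(A|B) = P(A∩B)/P(B) = (136/141)/(140/141) = 136/140 = 34/35

34/35


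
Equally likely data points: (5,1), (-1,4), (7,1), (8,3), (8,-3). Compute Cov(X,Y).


E[X]=27/5, E[Y]=6/5, E[XY]=8/5
Cov(X,Y) = E[XY] - E[X]E[Y] = 8/5 - 27/5*6/5 = -122/25

-122/25


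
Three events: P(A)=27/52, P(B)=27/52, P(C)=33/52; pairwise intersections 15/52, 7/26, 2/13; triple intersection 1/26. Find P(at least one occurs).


P(A∪B∪C) = P(A)+P(B)+P(C) - P(AB)-P(AC)-P(BC) + P(ABC)
= 27/52+27/52+33/52 - 15/52-7/26-2/13 + 1/26
= 1

1


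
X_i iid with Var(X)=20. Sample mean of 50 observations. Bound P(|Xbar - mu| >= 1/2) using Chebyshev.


Var(Xbar) = Var(X)/n = 20/50
Chebyshev: P(|Xbar-mu| >= 1/2) <= Var(Xbar)/(1/2)^2 = (2/5)/(1/4) = 8/5
Bound exceeds 1, so trivial bound: 1

1


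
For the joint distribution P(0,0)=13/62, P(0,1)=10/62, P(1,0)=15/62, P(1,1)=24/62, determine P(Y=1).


P(Y=1) = P(0,1)+P(1,1) = 10/62 + 24/62 = 34/62 = 17/31

17/31


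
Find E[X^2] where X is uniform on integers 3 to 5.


E[X^2] = (1/3) * sum(x^2 for x=3..5)
= 50/3

50/3


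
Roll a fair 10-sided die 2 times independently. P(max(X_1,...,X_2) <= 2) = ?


P(max <= 2) = P(all X_i <= 2) = (P(X_1 <= 2))^2
= (2/10)^2 = (1/5)^2 = 1/25

1/25


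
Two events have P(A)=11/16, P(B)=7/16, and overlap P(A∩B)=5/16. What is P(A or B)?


P(A∪B) = P(A) + P(B) - P(A∩B)
= 11/16 + 7/16 - 5/16 = 13/16

13/16


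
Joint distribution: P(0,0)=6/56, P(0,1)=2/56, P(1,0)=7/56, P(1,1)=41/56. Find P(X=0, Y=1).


Read from table: P(X=0, Y=1) = 2/56 = 1/28

1/28


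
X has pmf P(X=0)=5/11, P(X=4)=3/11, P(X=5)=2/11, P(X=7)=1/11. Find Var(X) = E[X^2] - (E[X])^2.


E[X] = 29/11, E[X^2] = 147/11
Var(X) = E[X^2] - (E[X])^2 = 147/11 - (29/11)^2 = 776/121

776/121


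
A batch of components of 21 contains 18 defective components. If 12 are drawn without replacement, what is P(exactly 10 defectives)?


P(X=10) = C(18,10)*C(3,2) / C(21,12)
= 43758*3 / 293930
= 131274/293930 = 297/665

297/665


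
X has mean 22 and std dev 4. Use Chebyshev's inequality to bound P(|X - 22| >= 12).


k = 12/4 = 3
Chebyshev: P(|X-mu| >= k*sigma) <= 1/k^2 = 1/3^2 = 1/9

1/9


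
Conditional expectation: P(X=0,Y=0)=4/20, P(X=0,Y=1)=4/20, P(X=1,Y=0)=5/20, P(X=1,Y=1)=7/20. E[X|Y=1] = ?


P(Y=1) = 11/20
E[X|Y=1] = (0*4 + 1*7)/11 = 7/11

7/11


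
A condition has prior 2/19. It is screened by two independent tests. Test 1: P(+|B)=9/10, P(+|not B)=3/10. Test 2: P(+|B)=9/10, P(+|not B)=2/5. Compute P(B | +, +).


After test 1: P(+) = 9/10*2/19 + 3/10*17/19 = 69/190
P(B|+) = (9/95)/(69/190) = 6/23
After test 2 (use post1 as new prior): P(+) = 9/10*6/23 + 2/5*17/23 = 61/115
P(B|+,+) = (27/115)/(61/115) = 27/61

27/61


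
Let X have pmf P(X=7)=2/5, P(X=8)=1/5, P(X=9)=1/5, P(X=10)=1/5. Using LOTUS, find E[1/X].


E[1/X] = sum(g(x)*P(x))
= 1/7*2/5 + 1/8*1/5 + 1/9*1/5 + 1/10*1/5
= 1567/12600

1567/12600


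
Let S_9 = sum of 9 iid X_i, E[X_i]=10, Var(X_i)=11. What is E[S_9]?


E[S_n] = n*E[X_1] = 9*10 = 90

90


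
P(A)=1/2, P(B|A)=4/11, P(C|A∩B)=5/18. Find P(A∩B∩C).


P(A∩B∩C) = P(A) * P(B|A) * P(C|A∩B)
= 1/2 * 4/11 * 5/18
= 2/11 * 5/18 = 5/99

5/99


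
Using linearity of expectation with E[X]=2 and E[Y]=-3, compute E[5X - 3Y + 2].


E[5X - 3Y + 2] = 5*E[X] - 3*E[Y] + 2
= (5)*(2) + (-3)*(-3) + (2)
= 10 + 9 + 2 = 21

21


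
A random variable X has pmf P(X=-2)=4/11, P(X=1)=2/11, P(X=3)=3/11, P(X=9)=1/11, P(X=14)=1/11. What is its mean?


E[X] = sum(x * P(x))
= -2*4/11 + 1*2/11 + 3*3/11 + 9*1/11 + 14*1/11
= 26/11

26/11


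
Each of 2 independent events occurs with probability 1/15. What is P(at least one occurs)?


P(at least one) = 1 - P(none)
P(none) = (1 - 1/15)^2 = (14/15)^2 = 196/225
P(at least one) = 1 - 196/225 = 29/225

29/225


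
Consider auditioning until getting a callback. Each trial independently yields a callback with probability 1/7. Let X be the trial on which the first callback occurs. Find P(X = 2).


P(X=2) = (1-p)^1 * p = (6/7)^1 * 1/7
= 6/7 * 1/7 = 6/49

6/49


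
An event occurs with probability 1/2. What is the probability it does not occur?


P(A') = 1 - P(A) = 1 - 1/2 = 1/2

1/2


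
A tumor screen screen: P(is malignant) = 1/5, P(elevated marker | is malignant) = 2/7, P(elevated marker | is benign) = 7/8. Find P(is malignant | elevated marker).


P(A) = P(A|B)P(B) + P(A|B')P(B') = 2/7*1/5 + 7/8*4/5 = 53/70
P(B|A) = P(A|B)P(B)/P(A) = (2/35)/(53/70) = 4/53

4/53


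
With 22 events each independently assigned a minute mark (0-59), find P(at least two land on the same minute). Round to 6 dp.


P(all different) = prod((60-i)/60 for i=0..21) = 0.012087
P(at least one match) = 1 - 0.012087 = 0.987913

0.987913


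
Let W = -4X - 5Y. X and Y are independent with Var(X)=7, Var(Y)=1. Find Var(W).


Independence => Cov(X,Y)=0
Var(-4X - 5Y) = (-4)^2*Var(X) + (-5)^2*Var(Y)
= 16*7 + 25*1 = 137

137


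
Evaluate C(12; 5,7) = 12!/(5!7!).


12! = 479001600
Denominator: 5!=120 * 7!=5040
Coefficient = 479001600 / 604800 = 792

792


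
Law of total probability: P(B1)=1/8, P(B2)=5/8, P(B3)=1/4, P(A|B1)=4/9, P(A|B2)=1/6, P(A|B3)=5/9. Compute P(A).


P(A) = P(A|B1)P(B1) + P(A|B2)P(B2) + P(A|B3)P(B3)
= 4/9*1/8 + 1/6*5/8 + 5/9*1/4
= 1/18 + 5/48 + 5/36 = 43/144

43/144


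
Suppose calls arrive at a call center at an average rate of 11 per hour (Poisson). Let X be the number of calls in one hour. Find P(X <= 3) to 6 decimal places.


P(X<=3) = e^(-11)*11^0/0! + e^(-11)*11^1/1! + e^(-11)*11^2/2! + e^(-11)*11^3/3!
≈ 0.0000167017 + 0.0001837187 + 0.0010104529 + 0.0037049940
= 0.0049158673
≈ 0.004916

0.004916


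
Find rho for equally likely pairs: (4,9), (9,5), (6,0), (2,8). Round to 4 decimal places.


Cov(X,Y) = -4.6250, Var(X) = 6.6875, Var(Y) = 12.2500
rho = Cov/(sqrt(VarX)*sqrt(VarY)) = -0.5110

-0.5110


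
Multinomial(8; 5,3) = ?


8! = 40320
Denominator: 5!=120 * 3!=6
Coefficient = 40320 / 720 = 56

56


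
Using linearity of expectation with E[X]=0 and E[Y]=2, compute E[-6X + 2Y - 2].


E[-6X + 2Y - 2] = -6*E[X] + 2*E[Y] - 2
= (-6)*(0) + (2)*(2) + (-2)
= 0 + 4 - 2 = 2

2


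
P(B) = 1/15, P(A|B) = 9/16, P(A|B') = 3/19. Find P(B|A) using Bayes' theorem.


P(A) = P(A|B)P(B) + P(A|B')P(B') = 9/16*1/15 + 3/19*14/15 = 281/1520
P(B|A) = P(A|B)P(B)/P(A) = (3/80)/(281/1520) = 57/281

57/281


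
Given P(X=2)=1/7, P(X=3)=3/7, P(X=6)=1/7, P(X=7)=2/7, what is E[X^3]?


E[X^3] = sum(g(x)*P(x))
= 8*1/7 + 27*3/7 + 216*1/7 + 343*2/7
= 991/7

991/7


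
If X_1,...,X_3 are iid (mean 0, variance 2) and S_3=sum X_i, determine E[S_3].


E[S_n] = n*E[X_1] = 3*0 = 0

0


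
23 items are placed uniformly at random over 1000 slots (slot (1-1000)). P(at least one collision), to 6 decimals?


P(all different) = prod((1000-i)/1000 for i=0..22) = 0.774979
P(at least one match) = 1 - 0.774979 = 0.225021

0.225021


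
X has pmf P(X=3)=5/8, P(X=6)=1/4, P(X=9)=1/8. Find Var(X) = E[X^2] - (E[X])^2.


E[X] = 9/2, E[X^2] = 99/4
Var(X) = E[X^2] - (E[X])^2 = 99/4 - (9/2)^2 = 9/2

9/2


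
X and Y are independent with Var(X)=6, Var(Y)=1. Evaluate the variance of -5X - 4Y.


Independence => Cov(X,Y)=0
Var(-5X - 4Y) = (-5)^2*Var(X) + (-4)^2*Var(Y)
= 25*6 + 16*1 = 166

166


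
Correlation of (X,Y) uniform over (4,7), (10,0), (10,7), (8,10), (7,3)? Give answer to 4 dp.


Cov(X,Y) = -2.3200, Var(X) = 4.9600, Var(Y) = 12.2400
rho = Cov/(sqrt(VarX)*sqrt(VarY)) = -0.2978

-0.2978


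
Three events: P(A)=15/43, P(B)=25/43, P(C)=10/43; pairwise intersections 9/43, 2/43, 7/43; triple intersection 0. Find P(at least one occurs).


P(A∪B∪C) = P(A)+P(B)+P(C) - P(AB)-P(AC)-P(BC) + P(ABC)
= 15/43+25/43+10/43 - 9/43-2/43-7/43 + 0
= 32/43

32/43


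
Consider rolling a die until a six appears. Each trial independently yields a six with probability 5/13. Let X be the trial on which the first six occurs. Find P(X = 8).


P(X=8) = (1-p)^7 * p = (8/13)^7 * 5/13
= 2097152/62748517 * 5/13 = 10485760/815730721

10485760/815730721


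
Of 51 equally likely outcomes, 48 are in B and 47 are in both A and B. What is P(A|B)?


P(A|B) = P(A∩B)/P(B) = (47/51)/(48/51) = 47/48

47/48


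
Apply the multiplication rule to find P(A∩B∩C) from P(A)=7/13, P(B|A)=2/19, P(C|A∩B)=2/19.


P(A∩B∩C) = P(A) * P(B|A) * P(C|A∩B)
= 7/13 * 2/19 * 2/19
= 14/247 * 2/19 = 28/4693

28/4693


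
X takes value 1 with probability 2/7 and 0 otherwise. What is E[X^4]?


For Bernoulli: X in {0,1}
E[X^4] = 0^4*(1-2/7) + 1^4*2/7 = 2/7

2/7


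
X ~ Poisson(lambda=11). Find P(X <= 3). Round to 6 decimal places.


P(X<=3) = e^(-11)*11^0/0! + e^(-11)*11^1/1! + e^(-11)*11^2/2! + e^(-11)*11^3/3!
≈ 0.0000167017 + 0.0001837187 + 0.0010104529 + 0.0037049940
= 0.0049158673
≈ 0.004916

0.004916


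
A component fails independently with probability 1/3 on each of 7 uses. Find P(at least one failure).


P(at least one) = 1 - P(none)
P(none) = (1 - 1/3)^7 = (2/3)^7 = 128/2187
P(at least one) = 1 - 128/2187 = 2059/2187

2059/2187


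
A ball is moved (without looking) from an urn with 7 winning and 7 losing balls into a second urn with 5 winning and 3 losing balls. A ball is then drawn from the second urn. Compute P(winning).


P(transfer winning) = 7/14 = 1/2; P(transfer losing) = 1/2
If winning transferred: Urn II has 6 winning of 9, so P(winning|winning moved) = 2/3
If losing transferred: Urn II has 5 winning of 9, so P(winning|losing moved) = 5/9
By total probability: P(winning) = 1/2*2/3 + 1/2*5/9 = 11/18

11/18


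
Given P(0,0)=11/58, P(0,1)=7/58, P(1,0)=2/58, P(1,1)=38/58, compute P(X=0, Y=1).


Read from table: P(X=0, Y=1) = 7/58

7/58


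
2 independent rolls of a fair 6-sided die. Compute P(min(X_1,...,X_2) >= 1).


P(min >= 1) = P(all X_i >= 1) = (P(X_1 >= 1))^2
= (6/6)^2 = 1^2 = 1

1


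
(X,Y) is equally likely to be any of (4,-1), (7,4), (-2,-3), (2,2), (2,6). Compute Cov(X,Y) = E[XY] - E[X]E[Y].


E[X]=13/5, E[Y]=8/5, E[XY]=46/5
Cov(X,Y) = E[XY] - E[X]E[Y] = 46/5 - 13/5*8/5 = 126/25

126/25


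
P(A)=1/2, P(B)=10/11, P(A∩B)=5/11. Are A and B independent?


P(A)*P(B) = 1/2*10/11 = 5/11
P(A∩B) = 5/11, which equals P(A)P(B), so independent

Yes, A and B are independent


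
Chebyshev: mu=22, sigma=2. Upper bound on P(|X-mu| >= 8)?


k = 8/2 = 4
Chebyshev: P(|X-mu| >= k*sigma) <= 1/k^2 = 1/4^2 = 1/16

1/16


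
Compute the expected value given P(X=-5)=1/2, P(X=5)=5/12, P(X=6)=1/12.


E[X] = sum(x * P(x))
= -5*1/2 + 5*5/12 + 6*1/12
= 1/12

1/12


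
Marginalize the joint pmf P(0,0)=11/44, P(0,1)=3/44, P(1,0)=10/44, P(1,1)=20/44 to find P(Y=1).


P(Y=1) = P(0,1)+P(1,1) = 3/44 + 20/44 = 23/44

23/44


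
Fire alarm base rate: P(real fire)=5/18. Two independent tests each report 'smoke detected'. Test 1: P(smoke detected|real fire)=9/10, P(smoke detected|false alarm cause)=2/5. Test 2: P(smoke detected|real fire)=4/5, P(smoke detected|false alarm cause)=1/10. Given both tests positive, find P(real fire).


After test 1: P(+) = 9/10*5/18 + 2/5*13/18 = 97/180
P(B|+) = (1/4)/(97/180) = 45/97
After test 2 (use post1 as new prior): P(+) = 4/5*45/97 + 1/10*52/97 = 206/485
P(B|+,+) = (36/97)/(206/485) = 90/103

90/103


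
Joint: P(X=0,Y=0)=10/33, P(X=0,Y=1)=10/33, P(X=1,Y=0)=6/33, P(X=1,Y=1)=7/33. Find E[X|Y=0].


P(Y=0) = 16/33
E[X|Y=0] = (0*10 + 1*6)/16 = 6/16 = 3/8

3/8


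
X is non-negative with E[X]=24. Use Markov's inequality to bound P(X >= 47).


Markov: P(X >= a) <= E[X]/a
P(X >= 47) <= 24/47

24/47


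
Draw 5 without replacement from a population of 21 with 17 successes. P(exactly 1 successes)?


P(X=1) = C(17,1)*C(4,4) / C(21,5)
= 17*1 / 20349
= 17/20349 = 1/1197

1/1197


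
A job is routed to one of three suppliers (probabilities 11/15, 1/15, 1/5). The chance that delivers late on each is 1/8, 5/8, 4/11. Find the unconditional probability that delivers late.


P(A) = P(A|B1)P(B1) + P(A|B2)P(B2) + P(A|B3)P(B3)
= 1/8*11/15 + 5/8*1/15 + 4/11*1/5
= 11/120 + 1/24 + 4/55 = 34/165

34/165


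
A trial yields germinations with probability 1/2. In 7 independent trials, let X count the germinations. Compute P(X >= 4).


P(X>=4) = P(X=4) + P(X=5) + P(X=6) + P(X=7)
= 35/128 + 21/128 + 7/128 + 1/128
= 1/2

1/2


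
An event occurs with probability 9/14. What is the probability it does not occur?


P(A') = 1 - P(A) = 1 - 9/14 = 5/14

5/14


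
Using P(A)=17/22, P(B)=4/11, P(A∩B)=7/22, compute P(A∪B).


P(A∪B) = P(A) + P(B) - P(A∩B)
= 17/22 + 4/11 - 7/22 = 9/11

9/11


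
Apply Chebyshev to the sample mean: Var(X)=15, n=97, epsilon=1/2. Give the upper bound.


Var(Xbar) = Var(X)/n = 15/97
Chebyshev: P(|Xbar-mu| >= 1/2) <= Var(Xbar)/(1/2)^2 = (15/97)/(1/4) = 60/97

60/97


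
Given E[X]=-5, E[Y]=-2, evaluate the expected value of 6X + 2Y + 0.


E[6X + 2Y + 0] = 6*E[X] + 2*E[Y] + 0
= (6)*(-5) + (2)*(-2) + (0)
= -30 - 4 + 0 = -34

-34


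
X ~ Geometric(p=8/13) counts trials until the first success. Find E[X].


For geometric (trials until first success), E[X] = 1/p = 1/(8/13) = 13/8

13/8


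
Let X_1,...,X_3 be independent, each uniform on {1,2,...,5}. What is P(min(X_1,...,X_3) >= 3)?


P(min >= 3) = P(all X_i >= 3) = (P(X_1 >= 3))^3
= (3/5)^3 = 27/125

27/125


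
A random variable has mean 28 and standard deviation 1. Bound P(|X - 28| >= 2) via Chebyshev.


k = 2/1 = 2
Chebyshev: P(|X-mu| >= k*sigma) <= 1/k^2 = 1/2^2 = 1/4

1/4


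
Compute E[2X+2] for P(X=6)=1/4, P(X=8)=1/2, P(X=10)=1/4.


E[2X+2] = sum(g(x)*P(x))
= 14*1/4 + 18*1/2 + 22*1/4
= 18

18


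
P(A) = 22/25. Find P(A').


P(A') = 1 - P(A) = 1 - 22/25 = 3/25

3/25


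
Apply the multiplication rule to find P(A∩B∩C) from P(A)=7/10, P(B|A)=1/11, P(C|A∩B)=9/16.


P(A∩B∩C) = P(A) * P(B|A) * P(C|A∩B)
= 7/10 * 1/11 * 9/16
= 7/110 * 9/16 = 63/1760

63/1760


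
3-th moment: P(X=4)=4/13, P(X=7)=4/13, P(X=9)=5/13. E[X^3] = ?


E[X^3] = sum(x^3 * P(x))
= 64*4/13 + 343*4/13 + 729*5/13
= 5273/13

5273/13


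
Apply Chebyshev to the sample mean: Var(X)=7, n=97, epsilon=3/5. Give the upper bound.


Var(Xbar) = Var(X)/n = 7/97
Chebyshev: P(|Xbar-mu| >= 3/5) <= Var(Xbar)/(3/5)^2 = (7/97)/(9/25) = 175/873

175/873


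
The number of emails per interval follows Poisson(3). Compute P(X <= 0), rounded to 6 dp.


P(X<=0) = e^(-3)*3^0/0!
≈ 0.0497870684
≈ 0.049787

0.049787


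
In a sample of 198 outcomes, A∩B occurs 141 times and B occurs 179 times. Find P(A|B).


P(A|B) = P(A∩B)/P(B) = (141/198)/(179/198) = 141/179

141/179


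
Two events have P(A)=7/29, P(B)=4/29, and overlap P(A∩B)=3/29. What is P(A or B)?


P(A∪B) = P(A) + P(B) - P(A∩B)
= 7/29 + 4/29 - 3/29 = 8/29

8/29


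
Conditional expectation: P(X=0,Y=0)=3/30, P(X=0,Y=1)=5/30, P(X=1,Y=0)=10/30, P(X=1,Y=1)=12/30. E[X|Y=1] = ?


P(Y=1) = 17/30
E[X|Y=1] = (0*5 + 1*12)/17 = 12/17

12/17


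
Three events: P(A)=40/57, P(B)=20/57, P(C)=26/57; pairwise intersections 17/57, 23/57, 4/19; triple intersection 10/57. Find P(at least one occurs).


P(A∪B∪C) = P(A)+P(B)+P(C) - P(AB)-P(AC)-P(BC) + P(ABC)
= 40/57+20/57+26/57 - 17/57-23/57-4/19 + 10/57
= 44/57

44/57


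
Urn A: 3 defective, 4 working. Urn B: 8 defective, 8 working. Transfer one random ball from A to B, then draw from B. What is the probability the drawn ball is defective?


P(transfer defective) = 3/7; P(transfer working) = 4/7
If defective transferred: Urn II has 9 defective of 17, so P(defective|defective moved) = 9/17
If working transferred: Urn II has 8 defective of 17, so P(defective|working moved) = 8/17
By total probability: P(defective) = 3/7*9/17 + 4/7*8/17 = 59/119

59/119


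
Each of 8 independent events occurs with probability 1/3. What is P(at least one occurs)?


P(at least one) = 1 - P(none)
P(none) = (1 - 1/3)^8 = (2/3)^8 = 256/6561
P(at least one) = 1 - 256/6561 = 6305/6561

6305/6561


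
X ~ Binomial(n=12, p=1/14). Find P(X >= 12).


P(X>=12) = P(X=12)
= 1/56693912375296
= 1/56693912375296

1/56693912375296


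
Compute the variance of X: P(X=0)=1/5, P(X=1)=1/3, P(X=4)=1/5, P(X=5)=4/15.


E[X] = 37/15, E[X^2] = 51/5
Var(X) = E[X^2] - (E[X])^2 = 51/5 - (37/15)^2 = 926/225

926/225


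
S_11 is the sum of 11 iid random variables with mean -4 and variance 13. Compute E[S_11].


E[S_n] = n*E[X_1] = 11*-4 = -44

-44


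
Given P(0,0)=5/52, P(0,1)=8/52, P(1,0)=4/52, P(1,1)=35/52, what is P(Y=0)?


P(Y=0) = P(0,0)+P(1,0) = 5/52 + 4/52 = 9/52

9/52


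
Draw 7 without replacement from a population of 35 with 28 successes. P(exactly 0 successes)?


P(X=0) = C(28,0)*C(7,7) / C(35,7)
= 1*1 / 6724520
= 1/6724520

1/6724520


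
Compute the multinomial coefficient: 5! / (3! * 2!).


5! = 120
Denominator: 3!=6 * 2!=2
Coefficient = 120 / 12 = 10

10


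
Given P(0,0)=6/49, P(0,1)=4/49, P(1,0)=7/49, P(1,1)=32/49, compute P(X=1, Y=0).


Read from table: P(X=1, Y=0) = 7/49 = 1/7

1/7


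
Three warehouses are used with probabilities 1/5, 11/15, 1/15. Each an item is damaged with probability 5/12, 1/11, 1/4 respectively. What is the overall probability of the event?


P(A) = P(A|B1)P(B1) + P(A|B2)P(B2) + P(A|B3)P(B3)
= 5/12*1/5 + 1/11*11/15 + 1/4*1/15
= 1/12 + 1/15 + 1/60 = 1/6

1/6


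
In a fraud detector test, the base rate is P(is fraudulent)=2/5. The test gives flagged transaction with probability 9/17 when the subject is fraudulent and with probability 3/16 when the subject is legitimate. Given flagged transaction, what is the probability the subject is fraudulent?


P(A) = P(A|B)P(B) + P(A|B')P(B') = 9/17*2/5 + 3/16*3/5 = 441/1360
P(B|A) = P(A|B)P(B)/P(A) = (18/85)/(441/1360) = 32/49

32/49


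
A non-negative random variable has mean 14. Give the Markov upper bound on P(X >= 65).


Markov: P(X >= a) <= E[X]/a
P(X >= 65) <= 14/65

14/65


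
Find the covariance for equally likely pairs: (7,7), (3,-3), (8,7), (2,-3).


E[X]=5, E[Y]=2, E[XY]=45/2
Cov(X,Y) = E[XY] - E[X]E[Y] = 45/2 - 5*2 = 25/2

25/2


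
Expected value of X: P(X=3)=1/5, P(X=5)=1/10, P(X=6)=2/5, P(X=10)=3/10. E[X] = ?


E[X] = sum(x * P(x))
= 3*1/5 + 5*1/10 + 6*2/5 + 10*3/10
= 13/2

13/2


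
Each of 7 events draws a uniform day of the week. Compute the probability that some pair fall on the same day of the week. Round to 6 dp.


P(all different) = prod((7-i)/7 for i=0..6) = 0.006120
P(at least one match) = 1 - 0.006120 = 0.993880

0.993880


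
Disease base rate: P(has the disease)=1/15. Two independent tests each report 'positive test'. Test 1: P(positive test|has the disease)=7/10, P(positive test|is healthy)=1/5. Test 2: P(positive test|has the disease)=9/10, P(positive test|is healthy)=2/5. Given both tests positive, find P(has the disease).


After test 1: P(+) = 7/10*1/15 + 1/5*14/15 = 7/30
P(B|+) = (7/150)/(7/30) = 1/5
After test 2 (use post1 as new prior): P(+) = 9/10*1/5 + 2/5*4/5 = 1/2
P(B|+,+) = (9/50)/(1/2) = 9/25

9/25


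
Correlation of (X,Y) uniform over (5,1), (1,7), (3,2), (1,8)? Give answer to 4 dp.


Cov(X,Y) = -4.7500, Var(X) = 2.7500, Var(Y) = 9.2500
rho = Cov/(sqrt(VarX)*sqrt(VarY)) = -0.9418

-0.9418


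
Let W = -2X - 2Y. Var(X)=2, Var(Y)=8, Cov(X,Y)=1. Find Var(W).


Var(-2X - 2Y) = (-2)^2*Var(X) + (-2)^2*Var(Y) + 2*(-2)*(-2)*Cov(X,Y)
= 4*2 + 4*8 + 8*1
= 8 + 32 + 8 = 48

48


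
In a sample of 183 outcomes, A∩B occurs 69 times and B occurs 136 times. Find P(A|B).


P(A|B) = P(A∩B)/P(B) = (69/183)/(136/183) = 69/136

69/136


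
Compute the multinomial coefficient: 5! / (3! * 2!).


5! = 120
Denominator: 3!=6 * 2!=2
Coefficient = 120 / 12 = 10

10


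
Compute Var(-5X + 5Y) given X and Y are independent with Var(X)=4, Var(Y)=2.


Independence => Cov(X,Y)=0
Var(-5X + 5Y) = (-5)^2*Var(X) + 5^2*Var(Y)
= 25*4 + 25*2 = 150

150


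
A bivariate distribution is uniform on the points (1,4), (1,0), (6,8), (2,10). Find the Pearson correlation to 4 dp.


Cov(X,Y) = 4.2500, Var(X) = 4.2500, Var(Y) = 14.7500
rho = Cov/(sqrt(VarX)*sqrt(VarY)) = 0.5368

0.5368


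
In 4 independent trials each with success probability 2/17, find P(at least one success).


P(at least one) = 1 - P(none)
P(none) = (1 - 2/17)^4 = (15/17)^4 = 50625/83521
P(at least one) = 1 - 50625/83521 = 32896/83521

32896/83521


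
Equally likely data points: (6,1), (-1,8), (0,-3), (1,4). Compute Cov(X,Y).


E[X]=3/2, E[Y]=5/2, E[XY]=1/2
Cov(X,Y) = E[XY] - E[X]E[Y] = 1/2 - 3/2*5/2 = -13/4

-13/4


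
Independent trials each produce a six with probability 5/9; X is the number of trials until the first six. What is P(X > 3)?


P(X > 3) = P(first 3 trials all fail) = (1-p)^3 = (4/9)^3 = 64/729

64/729


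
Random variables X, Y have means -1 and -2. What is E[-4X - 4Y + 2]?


E[-4X - 4Y + 2] = -4*E[X] - 4*E[Y] + 2
= (-4)*(-1) + (-4)*(-2) + (2)
= 4 + 8 + 2 = 14

14


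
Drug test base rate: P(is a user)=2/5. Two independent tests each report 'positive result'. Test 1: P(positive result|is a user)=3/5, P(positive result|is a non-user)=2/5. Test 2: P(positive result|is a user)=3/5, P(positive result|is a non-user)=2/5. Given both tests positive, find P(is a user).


After test 1: P(+) = 3/5*2/5 + 2/5*3/5 = 12/25
P(B|+) = (6/25)/(12/25) = 1/2
After test 2 (use post1 as new prior): P(+) = 3/5*1/2 + 2/5*1/2 = 1/2
P(B|+,+) = (3/10)/(1/2) = 3/5

3/5


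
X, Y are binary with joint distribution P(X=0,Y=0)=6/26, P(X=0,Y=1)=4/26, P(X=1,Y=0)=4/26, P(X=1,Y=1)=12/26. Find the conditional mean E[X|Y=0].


P(Y=0) = 10/26
E[X|Y=0] = (0*6 + 1*4)/10 = 4/10 = 2/5

2/5


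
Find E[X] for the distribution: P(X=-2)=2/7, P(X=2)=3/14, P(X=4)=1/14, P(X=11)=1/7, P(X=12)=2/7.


E[X] = sum(x * P(x))
= -2*2/7 + 2*3/14 + 4*1/14 + 11*1/7 + 12*2/7
= 36/7

36/7


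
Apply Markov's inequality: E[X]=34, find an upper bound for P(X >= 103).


Markov: P(X >= a) <= E[X]/a
P(X >= 103) <= 34/103

34/103


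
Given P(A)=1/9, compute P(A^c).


P(A') = 1 - P(A) = 1 - 1/9 = 8/9

8/9


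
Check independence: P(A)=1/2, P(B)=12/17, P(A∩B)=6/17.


P(A)*P(B) = 1/2*12/17 = 6/17
P(A∩B) = 6/17, which equals P(A)P(B), so independent

Yes, A and B are independent


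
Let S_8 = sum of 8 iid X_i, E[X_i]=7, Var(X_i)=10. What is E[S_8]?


E[S_n] = n*E[X_1] = 8*7 = 56

56


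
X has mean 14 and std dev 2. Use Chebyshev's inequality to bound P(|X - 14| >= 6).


k = 6/2 = 3
Chebyshev: P(|X-mu| >= k*sigma) <= 1/k^2 = 1/3^2 = 1/9

1/9


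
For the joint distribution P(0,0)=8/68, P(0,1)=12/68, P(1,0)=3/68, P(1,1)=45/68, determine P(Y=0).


P(Y=0) = P(0,0)+P(1,0) = 8/68 + 3/68 = 11/68

11/68


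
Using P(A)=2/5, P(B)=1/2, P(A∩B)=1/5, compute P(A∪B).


P(A∪B) = P(A) + P(B) - P(A∩B)
= 2/5 + 1/2 - 1/5 = 7/10

7/10


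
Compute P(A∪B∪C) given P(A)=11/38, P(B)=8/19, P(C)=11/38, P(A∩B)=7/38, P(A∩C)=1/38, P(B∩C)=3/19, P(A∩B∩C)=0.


P(A∪B∪C) = P(A)+P(B)+P(C) - P(AB)-P(AC)-P(BC) + P(ABC)
= 11/38+8/19+11/38 - 7/38-1/38-3/19 + 0
= 12/19

12/19


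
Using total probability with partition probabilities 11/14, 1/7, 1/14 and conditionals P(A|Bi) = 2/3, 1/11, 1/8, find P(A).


P(A) = P(A|B1)P(B1) + P(A|B2)P(B2) + P(A|B3)P(B3)
= 2/3*11/14 + 1/11*1/7 + 1/8*1/14
= 11/21 + 1/77 + 1/112 = 2017/3696

2017/3696


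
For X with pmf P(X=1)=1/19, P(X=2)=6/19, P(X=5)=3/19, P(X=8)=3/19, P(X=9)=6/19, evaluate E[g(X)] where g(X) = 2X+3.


E[2X+3] = sum(g(x)*P(x))
= 5*1/19 + 7*6/19 + 13*3/19 + 19*3/19 + 21*6/19
= 269/19

269/19
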